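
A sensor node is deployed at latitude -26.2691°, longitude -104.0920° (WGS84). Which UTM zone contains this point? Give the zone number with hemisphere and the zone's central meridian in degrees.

Zone 13S, central meridian -105°

UTM zone = ⌊(λ + 180)/6⌋ + 1; -104.0920° ∈ [-108°, -102°) → zone 13.
Hemisphere: S (φ < 0).
Central meridian λ₀ = 6×13 − 183 = -105°.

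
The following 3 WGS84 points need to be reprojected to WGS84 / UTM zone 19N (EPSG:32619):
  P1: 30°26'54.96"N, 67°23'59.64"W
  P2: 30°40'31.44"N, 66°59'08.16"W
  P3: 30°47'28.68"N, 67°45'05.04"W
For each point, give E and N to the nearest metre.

UTM zone 19N: λ₀ = -69°, k₀ = 0.9996.
P1 (30.4486°, -67.3999°) → (653636.900, 3369582.913) m.
P2 (30.6754°, -66.9856°) → (692974.348, 3395360.107) m.
P3 (30.7913°, -67.7514°) → (619462.263, 3407139.513) m.

P1: E 653637 m, N 3369583 m; P2: E 692974 m, N 3395360 m; P3: E 619462 m, N 3407140 m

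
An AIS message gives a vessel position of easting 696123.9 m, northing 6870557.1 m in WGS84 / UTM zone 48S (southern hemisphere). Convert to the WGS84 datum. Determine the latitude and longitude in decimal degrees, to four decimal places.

Zone 48S: λ₀ = 105°, k₀ = 0.9996, false easting 500000 m, false northing 10000000 m.
Meridian distance M = (N − FN)/k₀ = -3130695.2 m.
Inverse transverse Mercator on WGS84 gives φ = -28.27640002°, λ = 106.99960026°.

lat -28.2764°, lon 106.9996°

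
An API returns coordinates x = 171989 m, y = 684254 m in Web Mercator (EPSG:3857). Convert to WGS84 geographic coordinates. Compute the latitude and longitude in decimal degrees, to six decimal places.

lat 6.135001°, lon 1.545003°

R = 6378137 m. λ = x/R = 1.54500347°.
φ = 2·arctan(exp(y/R)) − 90° = 2·arctan(1.11325) − 90° = 6.13500131°.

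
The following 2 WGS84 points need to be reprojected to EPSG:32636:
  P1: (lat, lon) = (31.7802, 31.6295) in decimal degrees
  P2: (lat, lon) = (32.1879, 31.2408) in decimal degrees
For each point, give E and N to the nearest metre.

UTM zone 36N: λ₀ = 33°, k₀ = 0.9996.
P1 (31.7802°, 31.6295°) → (370235.536, 3516890.402) m.
P2 (32.1879°, 31.2408°) → (334162.567, 3562619.768) m.

P1: E 370236 m, N 3516890 m; P2: E 334163 m, N 3562620 m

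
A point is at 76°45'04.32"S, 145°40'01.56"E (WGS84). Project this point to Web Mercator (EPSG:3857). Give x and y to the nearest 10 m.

x 16215590 m, y -13732110 m

Web Mercator is spherical with R = a = 6378137 m.
x = R·λ = 6378137 × 2.542370507 = 16215587.397 m.
y = R·ln tan(π/4 + φ/2) = 6378137 × -2.152997404 = -13732112.402 m.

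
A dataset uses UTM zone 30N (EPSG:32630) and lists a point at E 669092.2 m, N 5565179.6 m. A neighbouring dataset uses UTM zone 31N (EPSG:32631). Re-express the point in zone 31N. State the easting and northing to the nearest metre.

UTM 30N → geographic: φ = 50.21460023°, λ = -0.62989940°.
UTM 31N (λ₀ = 3°) forward: E = 241046.820 m, N = 5568798.665 m.

E 241047 m, N 5568799 m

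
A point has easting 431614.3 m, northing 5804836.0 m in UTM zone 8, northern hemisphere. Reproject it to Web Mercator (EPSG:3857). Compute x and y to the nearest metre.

Unproject from UTM 8N (λ₀ = -135°) → φ = 52.38949962°, λ = -136.00489996°.
Web Mercator (R = 6378137 m): x = -15139996.209 m, y = 6870860.713 m.

x -15139996 m, y 6870861 m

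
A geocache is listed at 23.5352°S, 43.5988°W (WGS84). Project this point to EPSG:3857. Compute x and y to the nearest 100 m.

Web Mercator is spherical with R = a = 6378137 m.
x = R·λ = 6378137 × -0.760942610 = -4853396.215 m.
y = R·ln tan(π/4 + φ/2) = 6378137 × -0.422830620 = -2696871.625 m.

x -4853400 m, y -2696900 m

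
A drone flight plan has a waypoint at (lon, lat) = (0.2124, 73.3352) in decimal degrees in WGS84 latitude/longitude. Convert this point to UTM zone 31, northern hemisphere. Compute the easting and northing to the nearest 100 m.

E 410800 m, N 8140000 m

Zone 31 central meridian λ₀ = 6×31 − 183 = 3°; Δλ = -2.7876°.
Transverse Mercator on WGS84 with k₀ = 0.9996 gives E = 410801.049 m, N = 8139952.171 m.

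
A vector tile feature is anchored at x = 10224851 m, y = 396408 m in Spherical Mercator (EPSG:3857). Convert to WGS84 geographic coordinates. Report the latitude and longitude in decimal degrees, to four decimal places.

R = 6378137 m. λ = x/R = 91.85139931°.
φ = 2·arctan(exp(y/R)) − 90° = 2·arctan(1.06412) − 90° = 3.55870332°.

lat 3.5587°, lon 91.8514°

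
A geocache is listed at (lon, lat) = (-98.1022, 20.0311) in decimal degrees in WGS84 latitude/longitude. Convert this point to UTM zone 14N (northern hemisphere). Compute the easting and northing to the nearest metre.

E 593899 m, N 2215175 m

Zone 14 central meridian λ₀ = 6×14 − 183 = -99°; Δλ = +0.8978°.
Transverse Mercator on WGS84 with k₀ = 0.9996 gives E = 593899.076 m, N = 2215174.847 m.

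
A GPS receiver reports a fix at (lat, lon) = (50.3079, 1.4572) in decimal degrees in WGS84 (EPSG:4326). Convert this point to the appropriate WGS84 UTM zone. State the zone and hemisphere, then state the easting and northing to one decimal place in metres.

Longitude 1.4572° lies in the 6° band [0°, 6°), giving zone 31; latitude is north of the equator, so 31N.
Zone 31 central meridian λ₀ = 6×31 − 183 = 3°; Δλ = -1.5428°.
Transverse Mercator on WGS84 with k₀ = 0.9996 gives E = 390142.223 m, N = 5574003.594 m.

Zone 31N: E 390142.2 m, N 5574003.6 m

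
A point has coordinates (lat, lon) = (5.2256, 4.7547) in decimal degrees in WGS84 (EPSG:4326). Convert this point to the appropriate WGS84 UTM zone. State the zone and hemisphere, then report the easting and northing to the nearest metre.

Longitude 4.7547° lies in the 6° band [0°, 6°), giving zone 31; latitude is north of the equator, so 31N.
Zone 31 central meridian λ₀ = 6×31 − 183 = 3°; Δλ = +1.7547°.
Transverse Mercator on WGS84 with k₀ = 0.9996 gives E = 694478.162 m, N = 577873.155 m.

Zone 31N: E 694478 m, N 577873 m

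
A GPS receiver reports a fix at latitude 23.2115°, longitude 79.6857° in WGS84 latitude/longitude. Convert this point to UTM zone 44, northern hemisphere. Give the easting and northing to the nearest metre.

Zone 44 central meridian λ₀ = 6×44 − 183 = 81°; Δλ = -1.3143°.
Transverse Mercator on WGS84 with k₀ = 0.9996 gives E = 365511.106 m, N = 2567541.083 m.

E 365511 m, N 2567541 m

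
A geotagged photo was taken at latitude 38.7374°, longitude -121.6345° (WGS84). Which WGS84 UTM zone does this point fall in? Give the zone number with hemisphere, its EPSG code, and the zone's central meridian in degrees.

UTM zone = ⌊(λ + 180)/6⌋ + 1; -121.6345° ∈ [-126°, -120°) → zone 10.
Hemisphere: N (φ ≥ 0).
Central meridian λ₀ = 6×10 − 183 = -123°.
EPSG code: 32610.

Zone 10N (EPSG:32610), central meridian -123°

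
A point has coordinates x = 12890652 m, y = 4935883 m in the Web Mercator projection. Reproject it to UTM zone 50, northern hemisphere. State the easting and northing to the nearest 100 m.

E 398200 m, N 4481700 m

Web Mercator inverse (R = 6378137 m) → φ = 40.47959880°, λ = 115.79869714°.
UTM 50N forward: E = 398176.958 m, N = 4481683.223 m.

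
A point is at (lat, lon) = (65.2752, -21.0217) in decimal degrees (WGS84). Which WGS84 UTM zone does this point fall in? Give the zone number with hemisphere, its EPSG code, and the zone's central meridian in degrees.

Zone 27N (EPSG:32627), central meridian -21°

UTM zone = ⌊(λ + 180)/6⌋ + 1; -21.0217° ∈ [-24°, -18°) → zone 27.
Hemisphere: N (φ ≥ 0).
Central meridian λ₀ = 6×27 − 183 = -21°.
EPSG code: 32627.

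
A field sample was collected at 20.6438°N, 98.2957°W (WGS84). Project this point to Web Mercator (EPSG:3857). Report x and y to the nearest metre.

x -10942227 m, y 2349456 m

Web Mercator is spherical with R = a = 6378137 m.
x = R·λ = 6378137 × -1.715583606 = -10942227.271 m.
y = R·ln tan(π/4 + φ/2) = 6378137 × 0.368360835 = 2349455.870 m.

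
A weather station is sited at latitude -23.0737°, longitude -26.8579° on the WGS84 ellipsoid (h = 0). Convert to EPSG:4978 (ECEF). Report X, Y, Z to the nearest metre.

WGS84: a = 6378137 m, e² = 0.006694380; N(φ) = a/√(1−e²sin²φ) = 6381418.654 m.
X = (N+h)·cosφ·cosλ = 5237617.531 m; Y = (N+h)·cosφ·sinλ = -2652357.777 m; Z = (N(1−e²)+h)·sinφ = -2484230.319 m.

X 5237618 m, Y -2652358 m, Z -2484230 m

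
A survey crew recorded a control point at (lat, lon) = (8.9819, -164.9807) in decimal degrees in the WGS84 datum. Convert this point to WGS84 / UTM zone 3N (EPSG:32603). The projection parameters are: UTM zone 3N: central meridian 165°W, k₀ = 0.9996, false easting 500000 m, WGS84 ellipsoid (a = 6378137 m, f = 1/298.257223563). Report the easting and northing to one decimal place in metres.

E 502121.4 m, N 992851.1 m

Zone 3 central meridian λ₀ = 6×3 − 183 = -165°; Δλ = +0.0193°.
Transverse Mercator on WGS84 with k₀ = 0.9996 gives E = 502121.445 m, N = 992851.148 m.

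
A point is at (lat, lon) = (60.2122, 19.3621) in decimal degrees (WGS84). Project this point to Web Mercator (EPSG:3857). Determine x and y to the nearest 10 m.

Web Mercator is spherical with R = a = 6378137 m.
x = R·λ = 6378137 × 0.337932395 = 2155379.113 m.
y = R·ln tan(π/4 + φ/2) = 6378137 × 1.324388951 = 8447134.172 m.

x 2155380 m, y 8447130 m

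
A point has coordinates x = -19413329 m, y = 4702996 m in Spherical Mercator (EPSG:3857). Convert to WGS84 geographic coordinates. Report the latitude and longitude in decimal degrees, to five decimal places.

lat 38.86950°, lon -174.39290°

R = 6378137 m. λ = x/R = -174.39290156°.
φ = 2·arctan(exp(y/R)) − 90° = 2·arctan(2.09041) − 90° = 38.86950162°.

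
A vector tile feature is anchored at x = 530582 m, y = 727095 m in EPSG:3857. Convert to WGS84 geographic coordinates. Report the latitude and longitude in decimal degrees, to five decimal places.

lat 6.51750°, lon 4.76630°

R = 6378137 m. λ = x/R = 4.76629920°.
φ = 2·arctan(exp(y/R)) − 90° = 2·arctan(1.12075) − 90° = 6.51750434°.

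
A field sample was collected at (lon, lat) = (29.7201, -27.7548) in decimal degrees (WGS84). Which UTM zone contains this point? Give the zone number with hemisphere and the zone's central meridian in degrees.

UTM zone = ⌊(λ + 180)/6⌋ + 1; 29.7201° ∈ [24°, 30°) → zone 35.
Hemisphere: S (φ < 0).
Central meridian λ₀ = 6×35 − 183 = 27°.

Zone 35S, central meridian 27°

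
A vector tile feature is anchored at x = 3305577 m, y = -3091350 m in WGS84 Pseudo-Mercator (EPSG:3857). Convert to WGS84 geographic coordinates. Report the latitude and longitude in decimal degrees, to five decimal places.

lat -26.74260°, lon 29.69450°

R = 6378137 m. λ = x/R = 29.69450342°.
φ = 2·arctan(exp(y/R)) − 90° = 2·arctan(0.61589) − 90° = -26.74260271°.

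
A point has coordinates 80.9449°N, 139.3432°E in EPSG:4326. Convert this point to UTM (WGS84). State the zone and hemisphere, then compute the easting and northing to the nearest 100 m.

Longitude 139.3432° lies in the 6° band [138°, 144°), giving zone 54; latitude is north of the equator, so 54N.
Zone 54 central meridian λ₀ = 6×54 − 183 = 141°; Δλ = -1.6568°.
Transverse Mercator on WGS84 with k₀ = 0.9996 gives E = 470893.262 m, N = 8987469.626 m.

Zone 54N: E 470900 m, N 8987500 m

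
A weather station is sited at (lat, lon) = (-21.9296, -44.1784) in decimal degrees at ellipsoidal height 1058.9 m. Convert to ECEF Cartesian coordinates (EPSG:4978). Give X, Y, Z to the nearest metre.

WGS84: a = 6378137 m, e² = 0.006694380; N(φ) = a/√(1−e²sin²φ) = 6381116.772 m.
X = (N+h)·cosφ·cosλ = 4245941.372 m; Y = (N+h)·cosφ·sinλ = -4125884.301 m; Z = (N(1−e²)+h)·sinφ = -2367578.819 m.

X 4245941 m, Y -4125884 m, Z -2367579 m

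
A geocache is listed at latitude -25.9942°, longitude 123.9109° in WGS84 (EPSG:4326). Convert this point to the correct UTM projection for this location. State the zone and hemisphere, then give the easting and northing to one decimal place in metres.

Longitude 123.9109° lies in the 6° band [120°, 126°), giving zone 51; latitude is south of the equator, so 51S.
Zone 51 central meridian λ₀ = 6×51 − 183 = 123°; Δλ = +0.9109°.
Transverse Mercator on WGS84 with k₀ = 0.9996 gives E = 591167.605 m, N = 7124640.835 m.

Zone 51S: E 591167.6 m, N 7124640.8 m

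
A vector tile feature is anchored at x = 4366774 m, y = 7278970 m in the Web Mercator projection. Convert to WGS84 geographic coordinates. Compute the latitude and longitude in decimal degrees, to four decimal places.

R = 6378137 m. λ = x/R = 39.22739826°.
φ = 2·arctan(exp(y/R)) − 90° = 2·arctan(3.13064) − 90° = 54.57059796°.

lat 54.5706°, lon 39.2274°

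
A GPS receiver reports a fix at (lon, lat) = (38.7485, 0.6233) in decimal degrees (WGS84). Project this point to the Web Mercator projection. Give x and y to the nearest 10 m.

Web Mercator is spherical with R = a = 6378137 m.
x = R·λ = 6378137 × 0.676288905 = 4313463.289 m.
y = R·ln tan(π/4 + φ/2) = 6378137 × 0.010878852 = 69386.807 m.

x 4313460 m, y 69390 m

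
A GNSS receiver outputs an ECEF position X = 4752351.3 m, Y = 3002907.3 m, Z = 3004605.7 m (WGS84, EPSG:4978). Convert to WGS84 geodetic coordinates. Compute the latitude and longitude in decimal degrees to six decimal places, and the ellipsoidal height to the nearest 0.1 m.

λ = atan2(Y, X) = 32.28790043°; p = √(X²+Y²) = 5621591.9 m.
Bowring's method on WGS84 (a = 6378137 m, b = 6356752.314 m) gives φ = 28.28369972°, h = 795.886 m.

lat 28.283700°, lon 32.287900°, h 795.9 m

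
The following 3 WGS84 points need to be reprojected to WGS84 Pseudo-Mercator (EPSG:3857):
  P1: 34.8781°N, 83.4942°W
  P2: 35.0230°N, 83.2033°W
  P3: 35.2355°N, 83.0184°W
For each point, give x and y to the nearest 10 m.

P1: x -9294530 m, y 4147330 m; P2: x -9262150 m, y 4167010 m; P3: x -9241570 m, y 4195930 m

Web Mercator: x = R·λ, y = R·ln tan(π/4+φ/2), R = 6378137 m.
P1 (34.8781°, -83.4942°) → (-9294531.828, 4147327.736) m.
P2 (35.0230°, -83.2033°) → (-9262148.988, 4167007.192) m.
P3 (35.2355°, -83.0184°) → (-9241566.014, 4195930.886) m.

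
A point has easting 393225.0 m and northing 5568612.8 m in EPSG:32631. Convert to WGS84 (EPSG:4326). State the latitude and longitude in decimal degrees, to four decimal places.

Zone 31N: λ₀ = 3°, k₀ = 0.9996, false easting 500000 m.
Meridian distance M = (N − FN)/k₀ = 5570841.1 m.
Inverse transverse Mercator on WGS84 gives φ = 50.26000024°, λ = 1.50199971°.

lat 50.2600°, lon 1.5020°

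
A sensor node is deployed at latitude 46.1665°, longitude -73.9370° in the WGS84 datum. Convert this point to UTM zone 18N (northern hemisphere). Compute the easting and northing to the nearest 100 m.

E 582100 m, N 5113100 m

Zone 18 central meridian λ₀ = 6×18 − 183 = -75°; Δλ = +1.0630°.
Transverse Mercator on WGS84 with k₀ = 0.9996 gives E = 582063.127 m, N = 5113096.219 m.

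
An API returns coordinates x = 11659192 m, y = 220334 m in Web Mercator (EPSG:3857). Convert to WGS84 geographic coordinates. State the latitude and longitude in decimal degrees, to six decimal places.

R = 6378137 m. λ = x/R = 104.73630374°.
φ = 2·arctan(exp(y/R)) − 90° = 2·arctan(1.03515) − 90° = 1.97890044°.

lat 1.978900°, lon 104.736304°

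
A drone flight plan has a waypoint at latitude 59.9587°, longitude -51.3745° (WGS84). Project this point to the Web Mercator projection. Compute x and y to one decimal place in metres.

x -5718983.2 m, y 8390548.6 m

Web Mercator is spherical with R = a = 6378137 m.
x = R·λ = 6378137 × -0.896654177 = -5718983.180 m.
y = R·ln tan(π/4 + φ/2) = 6378137 × 1.315517154 = 8390548.634 m.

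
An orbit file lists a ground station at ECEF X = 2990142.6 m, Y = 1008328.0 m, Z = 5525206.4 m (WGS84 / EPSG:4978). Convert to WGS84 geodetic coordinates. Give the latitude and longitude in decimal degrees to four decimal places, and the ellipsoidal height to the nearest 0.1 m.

lat 60.4337°, lon 18.6350°, h 836.2 m

λ = atan2(Y, X) = 18.63499952°; p = √(X²+Y²) = 3155578.9 m.
Bowring's method on WGS84 (a = 6378137 m, b = 6356752.314 m) gives φ = 60.43369974°, h = 836.232 m.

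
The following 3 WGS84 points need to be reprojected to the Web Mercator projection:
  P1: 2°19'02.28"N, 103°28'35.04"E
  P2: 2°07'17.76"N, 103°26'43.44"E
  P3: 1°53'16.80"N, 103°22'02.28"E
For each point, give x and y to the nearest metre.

P1: x 11518940 m, y 258031 m; P2: x 11515489 m, y 236229 m; P3: x 11506795 m, y 210209 m

Web Mercator: x = R·λ, y = R·ln tan(π/4+φ/2), R = 6378137 m.
P1 (2.3173°, 103.4764°) → (11518940.157, 258031.012) m.
P2 (2.1216°, 103.4454°) → (11515489.253, 236229.422) m.
P3 (1.8880°, 103.3673°) → (11506795.201, 210209.244) m.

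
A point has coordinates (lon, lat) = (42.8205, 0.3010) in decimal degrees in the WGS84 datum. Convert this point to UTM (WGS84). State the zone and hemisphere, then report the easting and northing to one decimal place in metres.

Longitude 42.8205° lies in the 6° band [42°, 48°), giving zone 38; latitude is north of the equator, so 38N.
Zone 38 central meridian λ₀ = 6×38 − 183 = 45°; Δλ = -2.1795°.
Transverse Mercator on WGS84 with k₀ = 0.9996 gives E = 257420.642 m, N = 33293.794 m.

Zone 38N: E 257420.6 m, N 33293.8 m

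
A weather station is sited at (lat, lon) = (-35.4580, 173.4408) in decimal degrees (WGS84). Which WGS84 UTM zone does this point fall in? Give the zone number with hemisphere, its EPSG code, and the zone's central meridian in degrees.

Zone 59S (EPSG:32759), central meridian 171°

UTM zone = ⌊(λ + 180)/6⌋ + 1; 173.4408° ∈ [168°, 174°) → zone 59.
Hemisphere: S (φ < 0).
Central meridian λ₀ = 6×59 − 183 = 171°.
EPSG code: 32759.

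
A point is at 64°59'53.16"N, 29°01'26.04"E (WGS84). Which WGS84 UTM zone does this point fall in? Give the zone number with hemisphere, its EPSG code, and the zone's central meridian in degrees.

UTM zone = ⌊(λ + 180)/6⌋ + 1; 29.0239° ∈ [24°, 30°) → zone 35.
Hemisphere: N (φ ≥ 0).
Central meridian λ₀ = 6×35 − 183 = 27°.
EPSG code: 32635.

Zone 35N (EPSG:32635), central meridian 27°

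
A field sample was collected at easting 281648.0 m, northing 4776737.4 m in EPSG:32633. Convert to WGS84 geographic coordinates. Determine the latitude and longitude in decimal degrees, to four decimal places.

Zone 33N: λ₀ = 15°, k₀ = 0.9996, false easting 500000 m.
Meridian distance M = (N − FN)/k₀ = 4778648.9 m.
Inverse transverse Mercator on WGS84 gives φ = 43.11189990°, λ = 12.31629974°.

lat 43.1119°, lon 12.3163°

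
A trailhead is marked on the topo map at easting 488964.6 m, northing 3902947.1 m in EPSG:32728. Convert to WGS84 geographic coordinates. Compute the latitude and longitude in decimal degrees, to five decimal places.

Zone 28S: λ₀ = -15°, k₀ = 0.9996, false easting 500000 m, false northing 10000000 m.
Meridian distance M = (N − FN)/k₀ = -6099492.7 m.
Inverse transverse Mercator on WGS84 gives φ = -55.02020018°, λ = -15.17259976°.

lat -55.02020°, lon -15.17260°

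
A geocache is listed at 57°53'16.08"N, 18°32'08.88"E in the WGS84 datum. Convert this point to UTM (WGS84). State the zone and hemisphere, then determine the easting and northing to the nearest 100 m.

Zone 34N: E 353900 m, N 6418900 m

Longitude 18.5358° lies in the 6° band [18°, 24°), giving zone 34; latitude is north of the equator, so 34N.
Zone 34 central meridian λ₀ = 6×34 − 183 = 21°; Δλ = -2.4642°.
Transverse Mercator on WGS84 with k₀ = 0.9996 gives E = 353907.338 m, N = 6418880.308 m.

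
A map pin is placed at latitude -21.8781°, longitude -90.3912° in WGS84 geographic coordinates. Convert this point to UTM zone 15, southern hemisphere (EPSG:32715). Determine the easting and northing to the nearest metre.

E 769580 m, N 7578378 m

Zone 15 central meridian λ₀ = 6×15 − 183 = -93°; Δλ = +2.6088°.
Transverse Mercator on WGS84 with k₀ = 0.9996 gives E = 769579.814 m, N = 7578377.522 m.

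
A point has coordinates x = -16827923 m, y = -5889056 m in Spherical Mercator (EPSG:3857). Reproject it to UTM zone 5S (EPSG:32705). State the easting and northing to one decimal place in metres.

E 640136.8 m, N 4829409.9 m

Web Mercator inverse (R = 6378137 m) → φ = -46.67419743°, λ = -151.16780431°.
UTM 5S forward: E = 640136.832 m, N = 4829409.859 m.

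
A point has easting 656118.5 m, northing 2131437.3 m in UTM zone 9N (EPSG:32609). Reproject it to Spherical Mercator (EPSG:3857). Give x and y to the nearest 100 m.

x -14194800 m, y 2186800 m

Unproject from UTM 9N (λ₀ = -129°) → φ = 19.27060037°, λ = -127.51440027°.
Web Mercator (R = 6378137 m): x = -14194838.107 m, y = 2186820.775 m.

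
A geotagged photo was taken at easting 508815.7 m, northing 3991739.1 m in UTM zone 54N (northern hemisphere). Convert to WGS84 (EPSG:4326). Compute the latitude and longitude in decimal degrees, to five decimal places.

lat 36.07020°, lon 141.09790°

Zone 54N: λ₀ = 141°, k₀ = 0.9996, false easting 500000 m.
Meridian distance M = (N − FN)/k₀ = 3993336.4 m.
Inverse transverse Mercator on WGS84 gives φ = 36.07019964°, λ = 141.09790034°.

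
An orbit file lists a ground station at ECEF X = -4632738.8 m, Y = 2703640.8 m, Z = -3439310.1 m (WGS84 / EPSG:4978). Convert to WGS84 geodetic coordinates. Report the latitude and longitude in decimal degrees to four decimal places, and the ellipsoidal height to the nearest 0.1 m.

λ = atan2(Y, X) = 149.73240022°; p = √(X²+Y²) = 5363948.4 m.
Bowring's method on WGS84 (a = 6378137 m, b = 6356752.314 m) gives φ = -32.84270008°, h = -8.986 m.

lat -32.8427°, lon 149.7324°, h -9.0 m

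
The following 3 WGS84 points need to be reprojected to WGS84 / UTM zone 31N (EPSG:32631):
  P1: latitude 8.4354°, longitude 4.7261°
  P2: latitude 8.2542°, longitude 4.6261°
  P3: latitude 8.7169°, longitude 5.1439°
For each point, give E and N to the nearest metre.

P1: E 690035 m, N 932853 m; P2: E 679105 m, N 912765 m; P3: E 735878 m, N 964223 m

UTM zone 31N: λ₀ = 3°, k₀ = 0.9996.
P1 (8.4354°, 4.7261°) → (690035.242, 932852.520) m.
P2 (8.2542°, 4.6261°) → (679105.357, 912765.184) m.
P3 (8.7169°, 5.1439°) → (735877.818, 964222.711) m.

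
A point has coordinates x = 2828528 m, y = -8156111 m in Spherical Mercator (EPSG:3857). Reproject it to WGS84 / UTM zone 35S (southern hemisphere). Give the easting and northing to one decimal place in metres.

E 408306.6 m, N 3471384.8 m

Web Mercator inverse (R = 6378137 m) → φ = -58.88750025°, λ = 25.40909934°.
UTM 35S forward: E = 408306.601 m, N = 3471384.792 m.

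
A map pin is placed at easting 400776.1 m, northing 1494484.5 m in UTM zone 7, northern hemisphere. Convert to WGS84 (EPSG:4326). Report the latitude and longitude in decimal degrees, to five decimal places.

Zone 7N: λ₀ = -141°, k₀ = 0.9996, false easting 500000 m.
Meridian distance M = (N − FN)/k₀ = 1495082.5 m.
Inverse transverse Mercator on WGS84 gives φ = 13.51690022°, λ = -141.91690014°.

lat 13.51690°, lon -141.91690°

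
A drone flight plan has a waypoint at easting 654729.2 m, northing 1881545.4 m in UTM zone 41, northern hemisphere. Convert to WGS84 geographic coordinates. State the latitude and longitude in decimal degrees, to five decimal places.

Zone 41N: λ₀ = 63°, k₀ = 0.9996, false easting 500000 m.
Meridian distance M = (N − FN)/k₀ = 1882298.3 m.
Inverse transverse Mercator on WGS84 gives φ = 17.01280004°, λ = 64.45359970°.

lat 17.01280°, lon 64.45360°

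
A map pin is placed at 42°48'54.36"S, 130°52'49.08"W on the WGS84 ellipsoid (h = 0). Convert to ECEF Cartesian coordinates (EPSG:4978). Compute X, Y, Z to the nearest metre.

WGS84: a = 6378137 m, e² = 0.006694380; N(φ) = a/√(1−e²sin²φ) = 6388021.025 m.
X = (N+h)·cosφ·cosλ = -3066856.728 m; Y = (N+h)·cosφ·sinλ = -3542937.013 m; Z = (N(1−e²)+h)·sinφ = -4312456.654 m.

X -3066857 m, Y -3542937 m, Z -4312457 m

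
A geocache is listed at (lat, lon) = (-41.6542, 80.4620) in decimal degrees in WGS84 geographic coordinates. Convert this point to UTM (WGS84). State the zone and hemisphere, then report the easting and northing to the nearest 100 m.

Longitude 80.4620° lies in the 6° band [78°, 84°), giving zone 44; latitude is south of the equator, so 44S.
Zone 44 central meridian λ₀ = 6×44 − 183 = 81°; Δλ = -0.5380°.
Transverse Mercator on WGS84 with k₀ = 0.9996 gives E = 455203.629 m, N = 5388476.608 m.

Zone 44S: E 455200 m, N 5388500 m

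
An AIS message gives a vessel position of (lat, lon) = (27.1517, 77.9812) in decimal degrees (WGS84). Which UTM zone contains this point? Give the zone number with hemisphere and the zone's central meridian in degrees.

Zone 43N, central meridian 75°

UTM zone = ⌊(λ + 180)/6⌋ + 1; 77.9812° ∈ [72°, 78°) → zone 43.
Hemisphere: N (φ ≥ 0).
Central meridian λ₀ = 6×43 − 183 = 75°.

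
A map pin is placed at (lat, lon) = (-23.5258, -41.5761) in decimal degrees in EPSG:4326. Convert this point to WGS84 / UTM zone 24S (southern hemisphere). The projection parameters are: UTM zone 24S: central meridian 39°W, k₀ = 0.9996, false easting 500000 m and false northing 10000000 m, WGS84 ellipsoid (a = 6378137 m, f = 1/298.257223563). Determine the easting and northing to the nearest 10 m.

E 236970 m, N 7395910 m

Zone 24 central meridian λ₀ = 6×24 − 183 = -39°; Δλ = -2.5761°.
Transverse Mercator on WGS84 with k₀ = 0.9996 gives E = 236970.165 m, N = 7395911.021 m.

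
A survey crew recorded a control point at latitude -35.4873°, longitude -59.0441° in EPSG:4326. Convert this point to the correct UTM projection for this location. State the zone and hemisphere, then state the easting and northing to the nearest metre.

Zone 21S: E 314572 m, N 6070994 m

Longitude -59.0441° lies in the 6° band [-60°, -54°), giving zone 21; latitude is south of the equator, so 21S.
Zone 21 central meridian λ₀ = 6×21 − 183 = -57°; Δλ = -2.0441°.
Transverse Mercator on WGS84 with k₀ = 0.9996 gives E = 314572.125 m, N = 6070994.375 m.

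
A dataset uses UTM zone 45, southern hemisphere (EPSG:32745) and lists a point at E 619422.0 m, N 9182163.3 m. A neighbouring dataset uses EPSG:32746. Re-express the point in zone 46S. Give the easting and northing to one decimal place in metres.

UTM 45S → geographic: φ = -7.39750001°, λ = 88.08210027°.
UTM 46S (λ₀ = 93°) forward: E = -43364.220 m, N = 9179300.509 m.

E -43364.2 m, N 9179300.5 m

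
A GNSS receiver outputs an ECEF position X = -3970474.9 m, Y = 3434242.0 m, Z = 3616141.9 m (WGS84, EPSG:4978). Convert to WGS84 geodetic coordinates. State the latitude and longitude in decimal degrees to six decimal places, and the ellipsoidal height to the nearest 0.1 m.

λ = atan2(Y, X) = 139.14200057°; p = √(X²+Y²) = 5249637.0 m.
Bowring's method on WGS84 (a = 6378137 m, b = 6356752.314 m) gives φ = 34.74039991°, h = 3340.398 m.

lat 34.740400°, lon 139.142001°, h 3340.4 m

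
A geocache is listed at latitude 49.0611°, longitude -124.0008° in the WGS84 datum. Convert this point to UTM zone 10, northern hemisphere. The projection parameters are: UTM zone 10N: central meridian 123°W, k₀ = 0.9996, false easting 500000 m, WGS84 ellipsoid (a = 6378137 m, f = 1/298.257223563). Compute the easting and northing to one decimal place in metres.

Zone 10 central meridian λ₀ = 6×10 − 183 = -123°; Δλ = -1.0008°.
Transverse Mercator on WGS84 with k₀ = 0.9996 gives E = 426889.064 m, N = 5434730.384 m.

E 426889.1 m, N 5434730.4 m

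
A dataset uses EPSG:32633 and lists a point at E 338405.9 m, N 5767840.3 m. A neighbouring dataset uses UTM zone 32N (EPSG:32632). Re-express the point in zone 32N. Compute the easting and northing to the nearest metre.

E 749912 m, N 5771490 m

UTM 33N → geographic: φ = 52.03760034°, λ = 12.64399993°.
UTM 32N (λ₀ = 9°) forward: E = 749912.009 m, N = 5771489.640 m.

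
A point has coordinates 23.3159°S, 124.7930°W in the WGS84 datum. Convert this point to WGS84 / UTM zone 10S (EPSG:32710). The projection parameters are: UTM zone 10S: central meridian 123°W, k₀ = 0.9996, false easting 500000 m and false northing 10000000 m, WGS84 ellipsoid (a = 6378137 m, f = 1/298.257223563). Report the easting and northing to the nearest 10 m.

E 316660 m, N 7420370 m

Zone 10 central meridian λ₀ = 6×10 − 183 = -123°; Δλ = -1.7930°.
Transverse Mercator on WGS84 with k₀ = 0.9996 gives E = 316660.309 m, N = 7420373.816 m.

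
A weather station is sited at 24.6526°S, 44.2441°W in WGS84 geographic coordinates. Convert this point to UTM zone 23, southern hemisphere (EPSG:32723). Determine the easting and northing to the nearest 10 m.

E 576490 m, N 7273310 m

Zone 23 central meridian λ₀ = 6×23 − 183 = -45°; Δλ = +0.7559°.
Transverse Mercator on WGS84 with k₀ = 0.9996 gives E = 576492.183 m, N = 7273307.989 m.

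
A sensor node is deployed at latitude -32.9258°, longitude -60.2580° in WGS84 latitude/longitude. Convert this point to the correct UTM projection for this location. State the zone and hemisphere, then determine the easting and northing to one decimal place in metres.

Longitude -60.2580° lies in the 6° band [-66°, -60°), giving zone 20; latitude is south of the equator, so 20S.
Zone 20 central meridian λ₀ = 6×20 − 183 = -63°; Δλ = +2.7420°.
Transverse Mercator on WGS84 with k₀ = 0.9996 gives E = 756400.751 m, N = 6353602.433 m.

Zone 20S: E 756400.8 m, N 6353602.4 m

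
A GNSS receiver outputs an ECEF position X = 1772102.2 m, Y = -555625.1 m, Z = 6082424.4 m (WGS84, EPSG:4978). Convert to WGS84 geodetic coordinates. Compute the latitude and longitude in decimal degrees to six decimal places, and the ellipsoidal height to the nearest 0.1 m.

λ = atan2(Y, X) = -17.40829996°; p = √(X²+Y²) = 1857166.0 m.
Bowring's method on WGS84 (a = 6378137 m, b = 6356752.314 m) gives φ = 73.12800018°, h = 1067.008 m.

lat 73.128000°, lon -17.408300°, h 1067.0 m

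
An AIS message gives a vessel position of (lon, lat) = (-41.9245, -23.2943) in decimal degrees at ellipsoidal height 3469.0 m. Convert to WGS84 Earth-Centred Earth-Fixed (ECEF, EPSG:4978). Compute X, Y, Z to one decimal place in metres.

X 4363327.2 m, Y -3918358.7 m, Z -2508059.9 m

WGS84: a = 6378137 m, e² = 0.006694380; N(φ) = a/√(1−e²sin²φ) = 6381478.239 m.
X = (N+h)·cosφ·cosλ = 4363327.228 m; Y = (N+h)·cosφ·sinλ = -3918358.749 m; Z = (N(1−e²)+h)·sinφ = -2508059.940 m.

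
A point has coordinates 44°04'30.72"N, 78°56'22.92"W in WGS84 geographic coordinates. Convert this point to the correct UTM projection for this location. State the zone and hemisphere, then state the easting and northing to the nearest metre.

Zone 17N: E 664975 m, N 4882289 m

Longitude -78.9397° lies in the 6° band [-84°, -78°), giving zone 17; latitude is north of the equator, so 17N.
Zone 17 central meridian λ₀ = 6×17 − 183 = -81°; Δλ = +2.0603°.
Transverse Mercator on WGS84 with k₀ = 0.9996 gives E = 664975.148 m, N = 4882288.924 m.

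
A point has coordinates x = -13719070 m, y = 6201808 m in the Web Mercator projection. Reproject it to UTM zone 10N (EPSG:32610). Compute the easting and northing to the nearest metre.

E 482257 m, N 5379418 m

Web Mercator inverse (R = 6378137 m) → φ = 48.56759928°, λ = -123.24050265°.
UTM 10N forward: E = 482257.266 m, N = 5379417.575 m.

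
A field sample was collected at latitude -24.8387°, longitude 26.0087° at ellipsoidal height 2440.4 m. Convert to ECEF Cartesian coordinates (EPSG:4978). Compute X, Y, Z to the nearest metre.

WGS84: a = 6378137 m, e² = 0.006694380; N(φ) = a/√(1−e²sin²φ) = 6381907.444 m.
X = (N+h)·cosφ·cosλ = 5207008.654 m; Y = (N+h)·cosφ·sinλ = 2540606.616 m; Z = (N(1−e²)+h)·sinφ = -2663895.552 m.

X 5207009 m, Y 2540607 m, Z -2663896 m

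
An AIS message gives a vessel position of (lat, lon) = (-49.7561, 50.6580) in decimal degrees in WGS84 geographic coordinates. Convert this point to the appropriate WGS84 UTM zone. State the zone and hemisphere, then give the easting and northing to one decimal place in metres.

Zone 39S: E 475366.1 m, N 4488430.5 m

Longitude 50.6580° lies in the 6° band [48°, 54°), giving zone 39; latitude is south of the equator, so 39S.
Zone 39 central meridian λ₀ = 6×39 − 183 = 51°; Δλ = -0.3420°.
Transverse Mercator on WGS84 with k₀ = 0.9996 gives E = 475366.111 m, N = 4488430.523 m.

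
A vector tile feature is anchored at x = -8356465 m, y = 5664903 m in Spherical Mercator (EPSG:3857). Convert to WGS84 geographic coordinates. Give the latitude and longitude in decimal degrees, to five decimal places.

R = 6378137 m. λ = x/R = -75.06740231°.
φ = 2·arctan(exp(y/R)) − 90° = 2·arctan(2.43069) − 90° = 45.27489883°.

lat 45.27490°, lon -75.06740°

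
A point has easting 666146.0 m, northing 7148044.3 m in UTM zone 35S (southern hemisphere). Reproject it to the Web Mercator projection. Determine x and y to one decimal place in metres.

x 3190071.5 m, y -2971401.0 m

Unproject from UTM 35S (λ₀ = 27°) → φ = -25.77629973°, λ = 28.65690022°.
Web Mercator (R = 6378137 m): x = 3190071.541 m, y = -2971400.983 m.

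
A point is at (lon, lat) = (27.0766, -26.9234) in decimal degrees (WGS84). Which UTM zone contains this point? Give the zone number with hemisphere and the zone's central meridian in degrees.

Zone 35S, central meridian 27°

UTM zone = ⌊(λ + 180)/6⌋ + 1; 27.0766° ∈ [24°, 30°) → zone 35.
Hemisphere: S (φ < 0).
Central meridian λ₀ = 6×35 − 183 = 27°.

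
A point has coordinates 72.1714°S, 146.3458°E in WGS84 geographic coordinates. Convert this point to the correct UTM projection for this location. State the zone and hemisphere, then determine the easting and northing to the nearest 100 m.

Longitude 146.3458° lies in the 6° band [144°, 150°), giving zone 55; latitude is south of the equator, so 55S.
Zone 55 central meridian λ₀ = 6×55 − 183 = 147°; Δλ = -0.6542°.
Transverse Mercator on WGS84 with k₀ = 0.9996 gives E = 477644.461 m, N = 1991827.596 m.

Zone 55S: E 477600 m, N 1991800 m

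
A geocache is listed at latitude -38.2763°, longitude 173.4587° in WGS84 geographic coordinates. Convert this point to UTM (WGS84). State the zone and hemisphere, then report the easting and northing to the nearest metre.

Longitude 173.4587° lies in the 6° band [168°, 174°), giving zone 59; latitude is south of the equator, so 59S.
Zone 59 central meridian λ₀ = 6×59 − 183 = 171°; Δλ = +2.4587°.
Transverse Mercator on WGS84 with k₀ = 0.9996 gives E = 715070.361 m, N = 5760668.680 m.

Zone 59S: E 715070 m, N 5760669 m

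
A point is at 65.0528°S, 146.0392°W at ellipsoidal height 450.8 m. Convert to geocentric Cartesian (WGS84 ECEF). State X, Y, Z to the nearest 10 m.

X -2237620 m, Y -1507070 m, Z -5760600 m

WGS84: a = 6378137 m, e² = 0.006694380; N(φ) = a/√(1−e²sin²φ) = 6395760.638 m.
X = (N+h)·cosφ·cosλ = -2237619.571 m; Y = (N+h)·cosφ·sinλ = -1507067.070 m; Z = (N(1−e²)+h)·sinφ = -5760604.004 m.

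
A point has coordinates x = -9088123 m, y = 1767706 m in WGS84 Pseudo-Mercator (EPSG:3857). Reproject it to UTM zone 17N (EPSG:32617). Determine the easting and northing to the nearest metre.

E 431417 m, N 1733654 m

Web Mercator inverse (R = 6378137 m) → φ = 15.68010013°, λ = -81.63999795°.
UTM 17N forward: E = 431416.502 m, N = 1733653.884 m.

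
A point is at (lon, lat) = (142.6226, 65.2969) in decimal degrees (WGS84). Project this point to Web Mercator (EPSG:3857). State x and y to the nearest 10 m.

Web Mercator is spherical with R = a = 6378137 m.
x = R·λ = 6378137 × 2.489233958 = 15876675.208 m.
y = R·ln tan(π/4 + φ/2) = 6378137 × 1.518784308 = 9687014.393 m.

x 15876680 m, y 9687010 m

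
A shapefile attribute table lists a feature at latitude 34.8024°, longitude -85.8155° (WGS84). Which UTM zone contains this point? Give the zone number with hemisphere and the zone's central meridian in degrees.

Zone 16N, central meridian -87°

UTM zone = ⌊(λ + 180)/6⌋ + 1; -85.8155° ∈ [-90°, -84°) → zone 16.
Hemisphere: N (φ ≥ 0).
Central meridian λ₀ = 6×16 − 183 = -87°.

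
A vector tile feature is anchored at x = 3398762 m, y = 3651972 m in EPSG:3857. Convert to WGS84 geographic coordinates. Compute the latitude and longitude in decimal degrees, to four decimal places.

R = 6378137 m. λ = x/R = 30.53159852°.
φ = 2·arctan(exp(y/R)) − 90° = 2·arctan(1.77283) − 90° = 31.14790226°.

lat 31.1479°, lon 30.5316°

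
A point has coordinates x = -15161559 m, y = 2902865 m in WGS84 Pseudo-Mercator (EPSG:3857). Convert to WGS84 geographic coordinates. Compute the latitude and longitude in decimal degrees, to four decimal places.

lat 25.2206°, lon -136.1986°

R = 6378137 m. λ = x/R = -136.19860181°.
φ = 2·arctan(exp(y/R)) − 90° = 2·arctan(1.57637) − 90° = 25.22060176°.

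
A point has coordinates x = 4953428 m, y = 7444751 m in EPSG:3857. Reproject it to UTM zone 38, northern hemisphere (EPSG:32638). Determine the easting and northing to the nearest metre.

Web Mercator inverse (R = 6378137 m) → φ = 55.42479751°, λ = 44.49740081°.
UTM 38N forward: E = 468190.175 m, N = 6142179.000 m.

E 468190 m, N 6142179 m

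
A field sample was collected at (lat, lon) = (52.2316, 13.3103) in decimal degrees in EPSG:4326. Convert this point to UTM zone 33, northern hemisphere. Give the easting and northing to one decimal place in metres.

Zone 33 central meridian λ₀ = 6×33 − 183 = 15°; Δλ = -1.6897°.
Transverse Mercator on WGS84 with k₀ = 0.9996 gives E = 384604.915 m, N = 5788143.166 m.

E 384604.9 m, N 5788143.2 m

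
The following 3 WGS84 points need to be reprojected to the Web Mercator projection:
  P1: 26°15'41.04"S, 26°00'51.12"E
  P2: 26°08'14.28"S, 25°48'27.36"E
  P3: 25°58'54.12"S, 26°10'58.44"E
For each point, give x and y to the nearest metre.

P1: x 2895887 m, y -3031493 m; P2: x 2872889 m, y -3016096 m; P3: x 2914667 m, y -2996815 m

Web Mercator: x = R·λ, y = R·ln tan(π/4+φ/2), R = 6378137 m.
P1 (-26.2614°, 26.0142°) → (2895887.497, -3031492.639) m.
P2 (-26.1373°, 25.8076°) → (2872888.891, -3016096.098) m.
P3 (-25.9817°, 26.1829°) → (2914667.095, -2996814.587) m.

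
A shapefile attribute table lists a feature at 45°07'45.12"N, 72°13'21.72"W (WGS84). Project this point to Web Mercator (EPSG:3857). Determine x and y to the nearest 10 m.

x -8039790 m, y 5641880 m

Web Mercator is spherical with R = a = 6378137 m.
x = R·λ = 6378137 × -1.260523910 = -8039794.188 m.
y = R·ln tan(π/4 + φ/2) = 6378137 × 0.884566193 = 5641884.367 m.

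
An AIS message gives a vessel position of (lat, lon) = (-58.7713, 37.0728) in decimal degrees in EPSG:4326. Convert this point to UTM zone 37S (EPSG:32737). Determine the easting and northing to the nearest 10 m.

Zone 37 central meridian λ₀ = 6×37 − 183 = 39°; Δλ = -1.9272°.
Transverse Mercator on WGS84 with k₀ = 0.9996 gives E = 388554.292 m, N = 3483810.454 m.

E 388550 m, N 3483810 m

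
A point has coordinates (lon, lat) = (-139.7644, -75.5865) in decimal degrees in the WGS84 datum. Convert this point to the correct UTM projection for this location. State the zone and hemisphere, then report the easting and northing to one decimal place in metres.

Longitude -139.7644° lies in the 6° band [-144°, -138°), giving zone 7; latitude is south of the equator, so 7S.
Zone 7 central meridian λ₀ = 6×7 − 183 = -141°; Δλ = +1.2356°.
Transverse Mercator on WGS84 with k₀ = 0.9996 gives E = 534329.718 m, N = 1610594.989 m.

Zone 7S: E 534329.7 m, N 1610595.0 m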